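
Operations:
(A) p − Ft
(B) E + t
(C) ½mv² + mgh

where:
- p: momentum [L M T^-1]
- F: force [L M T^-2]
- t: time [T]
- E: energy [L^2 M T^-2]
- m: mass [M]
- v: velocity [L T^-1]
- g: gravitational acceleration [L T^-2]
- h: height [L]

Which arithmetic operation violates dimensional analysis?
(B) E + t

(A) p − Ft: p [L M T^-1] and Ft [L M T^-1] — same dimensions ✓
(B) E + t: E [L^2 M T^-2] and t [T] — different dimensions cannot be added/subtracted ✗
(C) ½mv² + mgh: ½mv² [L^2 M T^-2] and mgh [L^2 M T^-2] — same dimensions ✓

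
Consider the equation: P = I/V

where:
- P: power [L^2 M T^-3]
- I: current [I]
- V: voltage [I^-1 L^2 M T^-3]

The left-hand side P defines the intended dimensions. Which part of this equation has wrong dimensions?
The right-hand side term I/V

P has dimensions [L^2 M T^-3], but I/V has dimensions [I^2 L^-2 M^-1 T^3], so the term I/V is dimensionally wrong for P.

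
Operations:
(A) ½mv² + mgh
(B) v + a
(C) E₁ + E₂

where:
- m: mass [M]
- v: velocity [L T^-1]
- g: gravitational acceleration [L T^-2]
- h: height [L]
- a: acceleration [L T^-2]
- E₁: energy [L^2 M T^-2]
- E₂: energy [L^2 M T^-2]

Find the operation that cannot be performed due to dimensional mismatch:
(B) v + a

(A) ½mv² + mgh: ½mv² [L^2 M T^-2] and mgh [L^2 M T^-2] — same dimensions ✓
(B) v + a: v [L T^-1] and a [L T^-2] — different dimensions cannot be added/subtracted ✗
(C) E₁ + E₂: E₁ [L^2 M T^-2] and E₂ [L^2 M T^-2] — same dimensions ✓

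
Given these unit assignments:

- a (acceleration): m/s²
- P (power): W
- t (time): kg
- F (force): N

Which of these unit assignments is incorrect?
t

The variable t (time) should have units s, not kg.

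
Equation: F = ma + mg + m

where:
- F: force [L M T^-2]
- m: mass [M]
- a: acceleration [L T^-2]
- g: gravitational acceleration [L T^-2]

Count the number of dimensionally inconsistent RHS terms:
1

LHS F: [L M T^-2]
- ma: [L M T^-2] ✓
- mg: [L M T^-2] ✓
- m: [M] ✗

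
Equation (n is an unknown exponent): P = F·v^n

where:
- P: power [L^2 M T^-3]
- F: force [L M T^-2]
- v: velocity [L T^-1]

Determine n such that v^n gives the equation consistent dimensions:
n = 1

P has dimensions [L^2 M T^-3]; v has dimensions [L T^-1].
The rest of the RHS has dimensions [L M T^-2], so v^n must supply [L T^-1].
With n = 1: F·v^1 has dimensions [L^2 M T^-3], matching the LHS ✓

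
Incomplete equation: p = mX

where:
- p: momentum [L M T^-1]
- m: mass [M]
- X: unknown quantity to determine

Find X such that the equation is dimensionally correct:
X = v (velocity), dimensions [L T^-1]

p has dimensions [L M T^-1]; the rest of the RHS (m) has dimensions [M].
So X must have dimensions [L T^-1] — X = v (velocity).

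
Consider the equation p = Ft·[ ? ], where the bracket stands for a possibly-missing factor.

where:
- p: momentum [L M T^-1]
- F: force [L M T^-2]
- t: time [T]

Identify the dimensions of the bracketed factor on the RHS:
Nothing is missing — the bracketed factor must be dimensionless.

p has dimensions [L M T^-1] and Ft already has dimensions [L M T^-1], so p = Ft is dimensionally complete.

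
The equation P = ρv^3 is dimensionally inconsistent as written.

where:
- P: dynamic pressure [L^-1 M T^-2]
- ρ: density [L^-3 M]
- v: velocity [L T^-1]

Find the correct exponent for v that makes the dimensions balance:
The exponent of v should be 2: P = ρv^2

The LHS P has dimensions [L^-1 M T^-2]; v has dimensions [L T^-1].
As written, the RHS ρv^3 (exponent 3 on v) has dimensions [M T^-3], which does not match.
With exponent 2, the RHS ρv^2 has dimensions [L^-1 M T^-2], matching the LHS.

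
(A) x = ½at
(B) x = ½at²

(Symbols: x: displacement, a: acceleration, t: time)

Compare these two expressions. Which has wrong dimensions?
(A)

(A) x = ½at: LHS [L], RHS [L T^-1] ✗
(B) x = ½at²: LHS [L], RHS [L] ✓

Expression (A) x = ½at is dimensionally incorrect.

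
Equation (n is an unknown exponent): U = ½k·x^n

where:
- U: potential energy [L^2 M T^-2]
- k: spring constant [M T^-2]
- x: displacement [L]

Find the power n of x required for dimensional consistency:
n = 2

U has dimensions [L^2 M T^-2]; x has dimensions [L].
The rest of the RHS has dimensions [M T^-2], so x^n must supply [L^2].
With n = 2: ½k·x^2 has dimensions [L^2 M T^-2], matching the LHS ✓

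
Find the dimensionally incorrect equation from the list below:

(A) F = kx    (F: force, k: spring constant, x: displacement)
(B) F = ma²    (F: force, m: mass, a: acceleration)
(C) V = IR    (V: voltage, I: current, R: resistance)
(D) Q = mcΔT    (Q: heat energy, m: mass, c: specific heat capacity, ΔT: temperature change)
(B) F = ma²

The equation (B) F = ma² is dimensionally incorrect.

LHS (F): [L M T^-2]
RHS (ma²): [L^2 M T^-4] ✗

The dimensions do not match. The other three equations balance.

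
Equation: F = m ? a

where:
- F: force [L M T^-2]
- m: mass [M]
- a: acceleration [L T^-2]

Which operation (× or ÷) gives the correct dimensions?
multiplication (×): F = m × a

F [L M T^-2]; m [M]; a [L T^-2].
m × a → [L M T^-2] ✓
m ÷ a → [L^-1 M T^2] ✗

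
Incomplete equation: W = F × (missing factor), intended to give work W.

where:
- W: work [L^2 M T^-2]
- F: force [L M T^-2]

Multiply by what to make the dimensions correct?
d (distance), dimensions [L]

W has dimensions [L^2 M T^-2] and F has dimensions [L M T^-2].
The missing factor must have dimensions [L^2 M T^-2] / [L M T^-2] = [L], i.e. distance (d).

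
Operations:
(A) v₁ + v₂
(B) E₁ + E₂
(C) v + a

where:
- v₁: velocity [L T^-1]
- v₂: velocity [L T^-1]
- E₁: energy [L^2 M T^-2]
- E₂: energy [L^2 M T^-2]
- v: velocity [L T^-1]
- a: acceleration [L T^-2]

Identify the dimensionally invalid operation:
(C) v + a

(A) v₁ + v₂: v₁ [L T^-1] and v₂ [L T^-1] — same dimensions ✓
(B) E₁ + E₂: E₁ [L^2 M T^-2] and E₂ [L^2 M T^-2] — same dimensions ✓
(C) v + a: v [L T^-1] and a [L T^-2] — different dimensions cannot be added/subtracted ✗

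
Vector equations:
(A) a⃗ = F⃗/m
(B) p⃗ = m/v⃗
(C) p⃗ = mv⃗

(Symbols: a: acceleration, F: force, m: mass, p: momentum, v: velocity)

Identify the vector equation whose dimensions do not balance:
(B) p⃗ = m/v⃗

(A) a⃗ = F⃗/m: LHS [L T^-2], RHS [L T^-2] ✓ — force (vector) divided by mass (scalar)
(B) p⃗ = m/v⃗: LHS [L M T^-1], RHS [L^-1 M T] ✗ — momentum is mass times velocity; should be mv⃗ (and division by a vector is undefined)
(C) p⃗ = mv⃗: LHS [L M T^-1], RHS [L M T^-1] ✓ — mass (scalar) times velocity (vector)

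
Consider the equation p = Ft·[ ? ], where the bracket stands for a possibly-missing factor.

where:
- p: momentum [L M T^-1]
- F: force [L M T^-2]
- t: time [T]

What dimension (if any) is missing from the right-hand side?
Nothing is missing — the bracketed factor must be dimensionless.

p has dimensions [L M T^-1] and Ft already has dimensions [L M T^-1], so p = Ft is dimensionally complete.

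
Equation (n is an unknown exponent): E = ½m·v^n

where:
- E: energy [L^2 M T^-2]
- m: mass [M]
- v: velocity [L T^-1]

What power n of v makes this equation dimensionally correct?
n = 2

E has dimensions [L^2 M T^-2]; v has dimensions [L T^-1].
The rest of the RHS has dimensions [M], so v^n must supply [L^2 T^-2].
With n = 2: ½m·v^2 has dimensions [L^2 M T^-2], matching the LHS ✓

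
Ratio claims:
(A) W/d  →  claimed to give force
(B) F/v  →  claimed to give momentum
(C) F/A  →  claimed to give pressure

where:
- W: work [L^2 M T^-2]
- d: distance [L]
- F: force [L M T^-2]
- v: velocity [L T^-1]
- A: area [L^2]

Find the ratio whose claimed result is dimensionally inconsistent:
(B) F/v does not give momentum

(A) W/d: [L M T^-2] = force [L M T^-2] ✓
(B) F/v: [M T^-1] ≠ momentum [L M T^-1] ✗
(C) F/A: [L^-1 M T^-2] = pressure [L^-1 M T^-2] ✓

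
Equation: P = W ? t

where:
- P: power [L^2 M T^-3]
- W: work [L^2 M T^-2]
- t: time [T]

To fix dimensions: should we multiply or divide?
division (÷): P = W ÷ t

P [L^2 M T^-3]; W [L^2 M T^-2]; t [T].
W × t → [L^2 M T^-1] ✗
W ÷ t → [L^2 M T^-3] ✓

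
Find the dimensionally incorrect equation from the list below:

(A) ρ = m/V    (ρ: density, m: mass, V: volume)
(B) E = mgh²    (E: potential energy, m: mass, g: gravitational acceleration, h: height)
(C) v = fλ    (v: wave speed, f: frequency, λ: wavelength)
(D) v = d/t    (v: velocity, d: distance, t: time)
(B) E = mgh²

The equation (B) E = mgh² is dimensionally incorrect.

LHS (E): [L^2 M T^-2]
RHS (mgh²): [L^3 M T^-2] ✗

The dimensions do not match. The other three equations balance.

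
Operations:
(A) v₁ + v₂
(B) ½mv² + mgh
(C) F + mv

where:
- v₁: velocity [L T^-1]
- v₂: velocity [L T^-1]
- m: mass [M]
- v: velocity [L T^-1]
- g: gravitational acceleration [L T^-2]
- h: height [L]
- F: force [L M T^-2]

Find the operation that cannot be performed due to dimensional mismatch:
(C) F + mv

(A) v₁ + v₂: v₁ [L T^-1] and v₂ [L T^-1] — same dimensions ✓
(B) ½mv² + mgh: ½mv² [L^2 M T^-2] and mgh [L^2 M T^-2] — same dimensions ✓
(C) F + mv: F [L M T^-2] and mv [L M T^-1] — different dimensions cannot be added/subtracted ✗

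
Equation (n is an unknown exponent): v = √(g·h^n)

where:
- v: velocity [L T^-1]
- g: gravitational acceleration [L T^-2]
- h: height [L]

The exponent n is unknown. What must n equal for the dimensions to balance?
n = 1

v has dimensions [L T^-1]; h has dimensions [L].
With n = 1: √(g·h^1) has dimensions [L T^-1], matching the LHS ✓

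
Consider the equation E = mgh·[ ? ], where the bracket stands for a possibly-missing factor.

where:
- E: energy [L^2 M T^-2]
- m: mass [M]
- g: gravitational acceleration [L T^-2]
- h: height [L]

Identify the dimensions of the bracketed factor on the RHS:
Nothing is missing — the bracketed factor must be dimensionless.

E has dimensions [L^2 M T^-2] and mgh already has dimensions [L^2 M T^-2], so E = mgh is dimensionally complete.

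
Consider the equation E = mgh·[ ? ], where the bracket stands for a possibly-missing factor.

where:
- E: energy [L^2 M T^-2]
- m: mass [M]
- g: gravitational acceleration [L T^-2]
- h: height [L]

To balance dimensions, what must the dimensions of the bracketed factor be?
Nothing is missing — the bracketed factor must be dimensionless.

E has dimensions [L^2 M T^-2] and mgh already has dimensions [L^2 M T^-2], so E = mgh is dimensionally complete.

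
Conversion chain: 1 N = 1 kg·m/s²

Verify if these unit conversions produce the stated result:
The chain is correct (no errors).

Correct: Newton is defined as kg·m/s²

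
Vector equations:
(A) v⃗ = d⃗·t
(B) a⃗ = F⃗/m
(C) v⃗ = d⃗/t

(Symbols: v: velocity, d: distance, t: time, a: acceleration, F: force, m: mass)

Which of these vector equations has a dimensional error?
(A) v⃗ = d⃗·t

(A) v⃗ = d⃗·t: LHS [L T^-1], RHS [L T] ✗ — velocity is displacement per time; should be d⃗/t
(B) a⃗ = F⃗/m: LHS [L T^-2], RHS [L T^-2] ✓ — force (vector) divided by mass (scalar)
(C) v⃗ = d⃗/t: LHS [L T^-1], RHS [L T^-1] ✓ — displacement (vector) divided by time (scalar)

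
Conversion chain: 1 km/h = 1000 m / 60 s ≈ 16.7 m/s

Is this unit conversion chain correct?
The chain is incorrect (it contains an error).

Incorrect: 1 h = 3600 s, not 60 s (1 km/h ≈ 0.278 m/s)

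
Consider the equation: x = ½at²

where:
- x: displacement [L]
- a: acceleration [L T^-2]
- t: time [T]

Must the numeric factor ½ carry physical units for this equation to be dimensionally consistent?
No

x has dimensions [L] and at² already has dimensions [L], so the equation balances without ½ contributing any dimensions. ½ is a pure (dimensionless) number; changing or removing it would not affect dimensional consistency.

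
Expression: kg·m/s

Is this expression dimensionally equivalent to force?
No

The expression kg·m/s has dimensions [L M T^-1], but force has dimensions [L M T^-2].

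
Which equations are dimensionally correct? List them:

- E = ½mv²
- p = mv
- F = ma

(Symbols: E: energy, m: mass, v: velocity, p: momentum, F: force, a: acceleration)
Dimensionally correct: E = ½mv², p = mv, F = ma
Dimensionally incorrect: none
Ordered (correct first, then incorrect): E = ½mv², p = mv, F = ma

- E = ½mv²: LHS [L^2 M T^-2], RHS [L^2 M T^-2] → correct ✓
- p = mv: LHS [L M T^-1], RHS [L M T^-1] → correct ✓
- F = ma: LHS [L M T^-2], RHS [L M T^-2] → correct ✓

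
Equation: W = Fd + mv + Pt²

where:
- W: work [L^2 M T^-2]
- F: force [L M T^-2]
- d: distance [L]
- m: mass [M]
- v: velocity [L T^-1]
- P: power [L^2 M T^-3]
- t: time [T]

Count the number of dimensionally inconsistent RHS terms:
2

LHS W: [L^2 M T^-2]
- Fd: [L^2 M T^-2] ✓
- mv: [L M T^-1] ✗
- Pt²: [L^2 M T^-1] ✗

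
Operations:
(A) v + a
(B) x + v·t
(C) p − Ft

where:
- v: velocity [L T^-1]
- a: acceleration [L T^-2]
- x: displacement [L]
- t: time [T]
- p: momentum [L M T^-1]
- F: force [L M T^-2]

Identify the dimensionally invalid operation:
(A) v + a

(A) v + a: v [L T^-1] and a [L T^-2] — different dimensions cannot be added/subtracted ✗
(B) x + v·t: x [L] and v·t [L] — same dimensions ✓
(C) p − Ft: p [L M T^-1] and Ft [L M T^-1] — same dimensions ✓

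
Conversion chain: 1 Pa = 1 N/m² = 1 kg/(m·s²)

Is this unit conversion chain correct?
The chain is correct (no errors).

Correct: Pascal is Newton per square meter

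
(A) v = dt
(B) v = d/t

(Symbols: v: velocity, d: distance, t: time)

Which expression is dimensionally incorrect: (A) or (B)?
(A)

(A) v = dt: LHS [L T^-1], RHS [L T] ✗
(B) v = d/t: LHS [L T^-1], RHS [L T^-1] ✓

Expression (A) v = dt is dimensionally incorrect.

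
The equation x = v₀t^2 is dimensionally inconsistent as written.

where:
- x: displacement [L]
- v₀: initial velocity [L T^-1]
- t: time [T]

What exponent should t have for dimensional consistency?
The exponent of t should be 1: x = v₀t

The LHS x has dimensions [L]; t has dimensions [T].
As written, the RHS v₀t^2 (exponent 2 on t) has dimensions [L T], which does not match.
With exponent 1, the RHS v₀t has dimensions [L], matching the LHS.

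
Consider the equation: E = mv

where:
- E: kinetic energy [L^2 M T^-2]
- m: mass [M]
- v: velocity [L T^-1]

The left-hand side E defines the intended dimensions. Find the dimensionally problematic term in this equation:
The right-hand side term mv

E has dimensions [L^2 M T^-2], but mv has dimensions [L M T^-1], so the term mv is dimensionally wrong for E.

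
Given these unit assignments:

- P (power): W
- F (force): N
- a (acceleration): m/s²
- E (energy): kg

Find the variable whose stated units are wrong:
E

The variable E (energy) should have units J, not kg.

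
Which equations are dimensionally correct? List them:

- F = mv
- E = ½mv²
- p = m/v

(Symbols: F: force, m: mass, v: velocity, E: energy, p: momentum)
Dimensionally correct: E = ½mv²
Dimensionally incorrect: F = mv, p = m/v
Ordered (correct first, then incorrect): E = ½mv², F = mv, p = m/v

- F = mv: LHS [L M T^-2], RHS [L M T^-1] → incorrect ✗
- E = ½mv²: LHS [L^2 M T^-2], RHS [L^2 M T^-2] → correct ✓
- p = m/v: LHS [L M T^-1], RHS [L^-1 M T] → incorrect ✗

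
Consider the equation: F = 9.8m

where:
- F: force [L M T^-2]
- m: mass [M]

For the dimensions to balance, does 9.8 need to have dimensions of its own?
Yes

F has dimensions [L M T^-2], while m alone has dimensions [M]. For the equation to balance, the factor 9.8 must carry dimensions [L T^-2] — it is a dimensional constant (a numerical value of a physical quantity with its units suppressed), not a pure number.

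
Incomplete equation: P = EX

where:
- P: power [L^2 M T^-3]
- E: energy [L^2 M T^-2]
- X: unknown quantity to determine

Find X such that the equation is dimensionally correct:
X = f (inverse time / frequency (1/t)), dimensions [T^-1]

P has dimensions [L^2 M T^-3]; the rest of the RHS (E) has dimensions [L^2 M T^-2].
So X must have dimensions [T^-1] — X = f (inverse time / frequency (1/t)).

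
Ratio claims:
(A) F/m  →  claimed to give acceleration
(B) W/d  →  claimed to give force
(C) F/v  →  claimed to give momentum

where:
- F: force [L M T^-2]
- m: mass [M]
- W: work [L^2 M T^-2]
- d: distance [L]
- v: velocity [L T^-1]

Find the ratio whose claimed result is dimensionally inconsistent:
(C) F/v does not give momentum

(A) F/m: [L T^-2] = acceleration [L T^-2] ✓
(B) W/d: [L M T^-2] = force [L M T^-2] ✓
(C) F/v: [M T^-1] ≠ momentum [L M T^-1] ✗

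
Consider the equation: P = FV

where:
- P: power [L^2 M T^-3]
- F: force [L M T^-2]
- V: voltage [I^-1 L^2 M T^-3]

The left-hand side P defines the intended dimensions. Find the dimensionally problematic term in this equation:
The right-hand side term FV

P has dimensions [L^2 M T^-3], but FV has dimensions [I^-1 L^3 M^2 T^-5], so the term FV is dimensionally wrong for P.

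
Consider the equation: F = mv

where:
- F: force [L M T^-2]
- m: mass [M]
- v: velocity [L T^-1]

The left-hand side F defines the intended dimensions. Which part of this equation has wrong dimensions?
The right-hand side term mv

F has dimensions [L M T^-2], but mv has dimensions [L M T^-1], so the term mv is dimensionally wrong for F.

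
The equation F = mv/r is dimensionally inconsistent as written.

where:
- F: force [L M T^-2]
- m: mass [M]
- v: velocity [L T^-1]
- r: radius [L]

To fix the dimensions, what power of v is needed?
The exponent of v should be 2: F = mv^2/r

The LHS F has dimensions [L M T^-2]; v has dimensions [L T^-1].
As written, the RHS mv/r (exponent 1 on v) has dimensions [M T^-1], which does not match.
With exponent 2, the RHS mv^2/r has dimensions [L M T^-2], matching the LHS.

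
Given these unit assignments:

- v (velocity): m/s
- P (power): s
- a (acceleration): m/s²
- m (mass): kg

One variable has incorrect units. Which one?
P

The variable P (power) should have units W, not s.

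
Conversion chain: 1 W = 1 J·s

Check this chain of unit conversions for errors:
The chain is incorrect (it contains an error).

Incorrect: Watt is J/s, not J·s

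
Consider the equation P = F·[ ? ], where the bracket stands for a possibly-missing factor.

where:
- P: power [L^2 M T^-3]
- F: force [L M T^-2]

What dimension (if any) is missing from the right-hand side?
[L T^-1] — velocity (e.g. v)

P has dimensions [L^2 M T^-3]; F has dimensions [L M T^-2].
The bracketed factor must supply [L^2 M T^-3] / [L M T^-2] = [L T^-1].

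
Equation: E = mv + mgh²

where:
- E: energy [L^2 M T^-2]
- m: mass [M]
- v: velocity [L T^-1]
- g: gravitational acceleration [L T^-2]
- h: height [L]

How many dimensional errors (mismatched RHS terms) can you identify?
2

LHS E: [L^2 M T^-2]
- mv: [L M T^-1] ✗
- mgh²: [L^3 M T^-2] ✗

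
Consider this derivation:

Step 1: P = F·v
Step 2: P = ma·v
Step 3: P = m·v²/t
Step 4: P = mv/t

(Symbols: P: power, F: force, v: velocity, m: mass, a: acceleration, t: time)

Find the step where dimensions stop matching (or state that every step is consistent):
Step 4

Step 1: P = F·v → LHS [L^2 M T^-3], RHS [L^2 M T^-3] ✓
Step 2: P = ma·v → LHS [L^2 M T^-3], RHS [L^2 M T^-3] ✓
Step 3: P = m·v²/t → LHS [L^2 M T^-3], RHS [L^2 M T^-3] ✓
Step 4: P = mv/t → LHS [L^2 M T^-3], RHS [L M T^-2] ✗

The first dimensional inconsistency appears in step 4: P = mv/t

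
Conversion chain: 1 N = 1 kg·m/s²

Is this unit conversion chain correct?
The chain is correct (no errors).

Correct: Newton is defined as kg·m/s²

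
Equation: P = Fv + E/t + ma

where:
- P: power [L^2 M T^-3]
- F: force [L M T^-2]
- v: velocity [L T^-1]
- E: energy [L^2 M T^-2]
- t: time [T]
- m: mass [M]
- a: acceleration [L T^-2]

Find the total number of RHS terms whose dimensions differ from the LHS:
1

LHS P: [L^2 M T^-3]
- Fv: [L^2 M T^-3] ✓
- E/t: [L^2 M T^-3] ✓
- ma: [L M T^-2] ✗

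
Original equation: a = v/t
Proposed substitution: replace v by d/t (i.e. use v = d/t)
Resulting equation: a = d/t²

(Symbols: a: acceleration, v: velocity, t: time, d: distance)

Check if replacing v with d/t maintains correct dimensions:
Yes

[v] = [L T^-1] and [d/t] = [L T^-1]. These match, so the substitution replaces a quantity by one of the same dimensions and the result a = d/t² has LHS [L T^-2] vs RHS [L T^-2] — still consistent.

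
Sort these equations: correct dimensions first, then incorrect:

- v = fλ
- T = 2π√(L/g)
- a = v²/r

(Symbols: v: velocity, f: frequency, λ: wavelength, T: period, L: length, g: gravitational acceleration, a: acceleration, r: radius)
Dimensionally correct: v = fλ, T = 2π√(L/g), a = v²/r
Dimensionally incorrect: none
Ordered (correct first, then incorrect): v = fλ, T = 2π√(L/g), a = v²/r

- v = fλ: LHS [L T^-1], RHS [L T^-1] → correct ✓
- T = 2π√(L/g): LHS [T], RHS [T] → correct ✓
- a = v²/r: LHS [L T^-2], RHS [L T^-2] → correct ✓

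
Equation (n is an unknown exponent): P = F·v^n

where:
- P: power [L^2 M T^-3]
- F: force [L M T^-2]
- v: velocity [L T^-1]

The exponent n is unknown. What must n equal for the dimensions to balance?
n = 1

P has dimensions [L^2 M T^-3]; v has dimensions [L T^-1].
The rest of the RHS has dimensions [L M T^-2], so v^n must supply [L T^-1].
With n = 1: F·v^1 has dimensions [L^2 M T^-3], matching the LHS ✓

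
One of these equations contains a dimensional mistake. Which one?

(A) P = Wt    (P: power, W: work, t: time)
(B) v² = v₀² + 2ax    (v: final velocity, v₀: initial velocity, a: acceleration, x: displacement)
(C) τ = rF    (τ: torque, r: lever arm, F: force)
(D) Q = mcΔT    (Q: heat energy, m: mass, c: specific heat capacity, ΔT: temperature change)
(A) P = Wt

The equation (A) P = Wt is dimensionally incorrect.

LHS (P): [L^2 M T^-3]
RHS (Wt): [L^2 M T^-1] ✗

The dimensions do not match. The other three equations balance.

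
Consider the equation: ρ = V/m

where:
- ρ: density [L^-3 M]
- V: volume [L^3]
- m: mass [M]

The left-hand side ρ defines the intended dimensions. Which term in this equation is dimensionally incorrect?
The right-hand side term V/m

ρ has dimensions [L^-3 M], but V/m has dimensions [L^3 M^-1], so the term V/m is dimensionally wrong for ρ.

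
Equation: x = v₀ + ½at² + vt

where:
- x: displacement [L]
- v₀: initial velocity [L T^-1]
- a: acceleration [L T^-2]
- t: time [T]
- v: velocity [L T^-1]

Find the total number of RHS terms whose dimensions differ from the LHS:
1

LHS x: [L]
- v₀: [L T^-1] ✗
- ½at²: [L] ✓
- vt: [L] ✓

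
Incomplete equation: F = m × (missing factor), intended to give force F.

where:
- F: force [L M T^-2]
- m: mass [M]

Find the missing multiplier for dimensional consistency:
a (acceleration), dimensions [L T^-2]

F has dimensions [L M T^-2] and m has dimensions [M].
The missing factor must have dimensions [L M T^-2] / [M] = [L T^-2], i.e. acceleration (a).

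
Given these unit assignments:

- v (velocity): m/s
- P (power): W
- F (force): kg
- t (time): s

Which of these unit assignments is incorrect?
F

The variable F (force) should have units N, not kg.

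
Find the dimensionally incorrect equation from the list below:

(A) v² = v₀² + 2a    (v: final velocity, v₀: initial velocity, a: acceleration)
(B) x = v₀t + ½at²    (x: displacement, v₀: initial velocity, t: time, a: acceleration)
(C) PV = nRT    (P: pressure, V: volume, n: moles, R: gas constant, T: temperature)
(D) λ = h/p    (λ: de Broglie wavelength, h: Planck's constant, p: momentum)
(A) v² = v₀² + 2a

The equation (A) v² = v₀² + 2a is dimensionally incorrect.

LHS (v²): [L^2 T^-2]
RHS terms:
  - v₀²: [L^2 T^-2] ✓
  - 2a: [L T^-2] ✗ (does not match LHS)

The dimensions do not match. The other three equations balance.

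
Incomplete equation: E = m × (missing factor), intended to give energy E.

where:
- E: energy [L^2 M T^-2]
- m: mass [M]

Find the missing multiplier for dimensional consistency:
v² (velocity squared), dimensions [L^2 T^-2]

E has dimensions [L^2 M T^-2] and m has dimensions [M].
The missing factor must have dimensions [L^2 M T^-2] / [M] = [L^2 T^-2], i.e. velocity squared (v²).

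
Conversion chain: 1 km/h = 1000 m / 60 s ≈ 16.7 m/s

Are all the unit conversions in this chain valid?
The chain is incorrect (it contains an error).

Incorrect: 1 h = 3600 s, not 60 s (1 km/h ≈ 0.278 m/s)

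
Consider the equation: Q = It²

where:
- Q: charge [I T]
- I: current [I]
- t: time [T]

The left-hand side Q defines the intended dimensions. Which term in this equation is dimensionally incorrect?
The right-hand side term It²

Q has dimensions [I T], but It² has dimensions [I T^2], so the term It² is dimensionally wrong for Q.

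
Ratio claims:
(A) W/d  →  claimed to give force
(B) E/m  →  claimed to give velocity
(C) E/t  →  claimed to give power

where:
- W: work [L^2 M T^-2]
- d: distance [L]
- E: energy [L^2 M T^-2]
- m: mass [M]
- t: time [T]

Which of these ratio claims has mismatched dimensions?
(B) E/m does not give velocity

(A) W/d: [L M T^-2] = force [L M T^-2] ✓
(B) E/m: [L^2 T^-2] ≠ velocity [L T^-1] ✗
(C) E/t: [L^2 M T^-3] = power [L^2 M T^-3] ✓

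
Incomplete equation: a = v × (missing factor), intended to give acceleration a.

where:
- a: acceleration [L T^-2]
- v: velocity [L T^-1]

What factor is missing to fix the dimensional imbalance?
1/t (inverse time), dimensions [T^-1]

a has dimensions [L T^-2] and v has dimensions [L T^-1].
The missing factor must have dimensions [L T^-2] / [L T^-1] = [T^-1], i.e. inverse time (1/t).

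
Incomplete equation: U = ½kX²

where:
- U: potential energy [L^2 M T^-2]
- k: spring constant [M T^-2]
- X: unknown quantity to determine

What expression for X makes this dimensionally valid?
X = x (displacement), dimensions [L]

U has dimensions [L^2 M T^-2]; the rest of the RHS (½k) has dimensions [M T^-2].
So X² must have dimensions [L^2], i.e. X has dimensions [L] — X = x (displacement).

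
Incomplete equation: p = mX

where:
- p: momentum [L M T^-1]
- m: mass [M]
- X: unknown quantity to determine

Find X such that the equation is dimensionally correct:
X = v (velocity), dimensions [L T^-1]

p has dimensions [L M T^-1]; the rest of the RHS (m) has dimensions [M].
So X must have dimensions [L T^-1] — X = v (velocity).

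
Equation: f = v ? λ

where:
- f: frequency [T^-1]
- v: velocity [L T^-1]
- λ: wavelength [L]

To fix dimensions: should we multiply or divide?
division (÷): f = v ÷ λ

f [T^-1]; v [L T^-1]; λ [L].
v × λ → [L^2 T^-1] ✗
v ÷ λ → [T^-1] ✓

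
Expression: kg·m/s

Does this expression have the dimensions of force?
No

The expression kg·m/s has dimensions [L M T^-1], but force has dimensions [L M T^-2].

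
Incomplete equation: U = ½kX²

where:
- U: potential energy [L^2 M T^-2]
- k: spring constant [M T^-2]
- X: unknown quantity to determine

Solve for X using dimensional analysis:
X = x (displacement), dimensions [L]

U has dimensions [L^2 M T^-2]; the rest of the RHS (½k) has dimensions [M T^-2].
So X² must have dimensions [L^2], i.e. X has dimensions [L] — X = x (displacement).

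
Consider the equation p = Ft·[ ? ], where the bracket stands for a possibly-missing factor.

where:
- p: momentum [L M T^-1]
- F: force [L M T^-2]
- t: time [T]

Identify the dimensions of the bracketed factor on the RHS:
Nothing is missing — the bracketed factor must be dimensionless.

p has dimensions [L M T^-1] and Ft already has dimensions [L M T^-1], so p = Ft is dimensionally complete.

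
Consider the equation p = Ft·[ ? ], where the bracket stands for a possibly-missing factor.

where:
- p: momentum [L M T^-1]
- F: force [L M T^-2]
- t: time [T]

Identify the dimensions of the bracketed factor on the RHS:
Nothing is missing — the bracketed factor must be dimensionless.

p has dimensions [L M T^-1] and Ft already has dimensions [L M T^-1], so p = Ft is dimensionally complete.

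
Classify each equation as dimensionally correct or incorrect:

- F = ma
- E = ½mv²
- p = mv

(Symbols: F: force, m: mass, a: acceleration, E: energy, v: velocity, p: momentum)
Dimensionally correct: F = ma, E = ½mv², p = mv
Dimensionally incorrect: none
Ordered (correct first, then incorrect): F = ma, E = ½mv², p = mv

- F = ma: LHS [L M T^-2], RHS [L M T^-2] → correct ✓
- E = ½mv²: LHS [L^2 M T^-2], RHS [L^2 M T^-2] → correct ✓
- p = mv: LHS [L M T^-1], RHS [L M T^-1] → correct ✓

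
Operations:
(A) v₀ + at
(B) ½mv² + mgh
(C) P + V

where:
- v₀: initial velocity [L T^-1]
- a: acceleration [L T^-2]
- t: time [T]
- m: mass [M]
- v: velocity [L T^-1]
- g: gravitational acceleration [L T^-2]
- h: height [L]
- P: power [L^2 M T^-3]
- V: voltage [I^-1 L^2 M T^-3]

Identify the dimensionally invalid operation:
(C) P + V

(A) v₀ + at: v₀ [L T^-1] and at [L T^-1] — same dimensions ✓
(B) ½mv² + mgh: ½mv² [L^2 M T^-2] and mgh [L^2 M T^-2] — same dimensions ✓
(C) P + V: P [L^2 M T^-3] and V [I^-1 L^2 M T^-3] — different dimensions cannot be added/subtracted ✗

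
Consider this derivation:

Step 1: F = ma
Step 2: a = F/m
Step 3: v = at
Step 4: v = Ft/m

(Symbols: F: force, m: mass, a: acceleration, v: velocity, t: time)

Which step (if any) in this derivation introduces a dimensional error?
No step introduces an error — all steps are dimensionally consistent.

Step 1: F = ma → LHS [L M T^-2], RHS [L M T^-2] ✓
Step 2: a = F/m → LHS [L T^-2], RHS [L T^-2] ✓
Step 3: v = at → LHS [L T^-1], RHS [L T^-1] ✓
Step 4: v = Ft/m → LHS [L T^-1], RHS [L T^-1] ✓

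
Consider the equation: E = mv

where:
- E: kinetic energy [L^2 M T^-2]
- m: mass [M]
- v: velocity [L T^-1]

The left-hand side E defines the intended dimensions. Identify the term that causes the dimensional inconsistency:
The right-hand side term mv

E has dimensions [L^2 M T^-2], but mv has dimensions [L M T^-1], so the term mv is dimensionally wrong for E.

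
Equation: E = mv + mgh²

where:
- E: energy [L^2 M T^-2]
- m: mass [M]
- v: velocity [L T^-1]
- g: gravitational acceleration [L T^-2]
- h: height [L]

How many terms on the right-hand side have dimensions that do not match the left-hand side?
2

LHS E: [L^2 M T^-2]
- mv: [L M T^-1] ✗
- mgh²: [L^3 M T^-2] ✗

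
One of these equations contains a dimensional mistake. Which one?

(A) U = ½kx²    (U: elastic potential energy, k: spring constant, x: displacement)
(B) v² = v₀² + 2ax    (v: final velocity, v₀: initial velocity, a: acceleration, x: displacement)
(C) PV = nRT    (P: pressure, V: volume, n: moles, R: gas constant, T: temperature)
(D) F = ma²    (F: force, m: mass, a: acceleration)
(D) F = ma²

The equation (D) F = ma² is dimensionally incorrect.

LHS (F): [L M T^-2]
RHS (ma²): [L^2 M T^-4] ✗

The dimensions do not match. The other three equations balance.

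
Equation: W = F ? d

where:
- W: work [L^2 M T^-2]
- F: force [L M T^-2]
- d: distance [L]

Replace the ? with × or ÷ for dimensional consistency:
multiplication (×): W = F × d

W [L^2 M T^-2]; F [L M T^-2]; d [L].
F × d → [L^2 M T^-2] ✓
F ÷ d → [M T^-2] ✗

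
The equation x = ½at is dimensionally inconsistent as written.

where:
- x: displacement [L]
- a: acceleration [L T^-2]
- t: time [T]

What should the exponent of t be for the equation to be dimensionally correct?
The exponent of t should be 2: x = ½at^2

The LHS x has dimensions [L]; t has dimensions [T].
As written, the RHS ½at (exponent 1 on t) has dimensions [L T^-1], which does not match.
With exponent 2, the RHS ½at^2 has dimensions [L], matching the LHS.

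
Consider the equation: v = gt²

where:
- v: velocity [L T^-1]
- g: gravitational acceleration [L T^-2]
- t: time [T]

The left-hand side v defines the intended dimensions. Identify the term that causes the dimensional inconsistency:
The right-hand side term gt²

v has dimensions [L T^-1], but gt² has dimensions [L], so the term gt² is dimensionally wrong for v.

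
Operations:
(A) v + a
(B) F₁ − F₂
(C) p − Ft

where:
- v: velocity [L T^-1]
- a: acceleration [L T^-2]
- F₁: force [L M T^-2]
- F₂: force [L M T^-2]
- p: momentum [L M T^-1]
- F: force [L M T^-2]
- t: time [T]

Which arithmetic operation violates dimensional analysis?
(A) v + a

(A) v + a: v [L T^-1] and a [L T^-2] — different dimensions cannot be added/subtracted ✗
(B) F₁ − F₂: F₁ [L M T^-2] and F₂ [L M T^-2] — same dimensions ✓
(C) p − Ft: p [L M T^-1] and Ft [L M T^-1] — same dimensions ✓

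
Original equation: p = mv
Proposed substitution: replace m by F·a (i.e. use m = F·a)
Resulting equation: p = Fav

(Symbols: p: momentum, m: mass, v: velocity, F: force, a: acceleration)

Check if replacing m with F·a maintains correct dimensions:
No

[m] = [M] and [F·a] = [L^2 M T^-4]. These differ, so the substitution replaces a quantity by one of different dimensions and the result p = Fav has LHS [L M T^-1] vs RHS [L^3 M T^-5] — inconsistent.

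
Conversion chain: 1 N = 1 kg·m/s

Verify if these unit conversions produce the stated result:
The chain is incorrect (it contains an error).

Incorrect: Newton is kg·m/s², not kg·m/s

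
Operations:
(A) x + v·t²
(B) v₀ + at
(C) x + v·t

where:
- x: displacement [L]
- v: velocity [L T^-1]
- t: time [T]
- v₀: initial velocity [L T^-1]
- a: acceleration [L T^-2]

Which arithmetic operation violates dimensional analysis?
(A) x + v·t²

(A) x + v·t²: x [L] and v·t² [L T] — different dimensions cannot be added/subtracted ✗
(B) v₀ + at: v₀ [L T^-1] and at [L T^-1] — same dimensions ✓
(C) x + v·t: x [L] and v·t [L] — same dimensions ✓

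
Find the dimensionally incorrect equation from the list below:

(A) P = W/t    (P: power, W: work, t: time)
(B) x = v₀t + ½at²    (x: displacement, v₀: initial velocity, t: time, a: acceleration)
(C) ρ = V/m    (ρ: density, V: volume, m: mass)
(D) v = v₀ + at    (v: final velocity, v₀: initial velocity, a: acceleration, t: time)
(C) ρ = V/m

The equation (C) ρ = V/m is dimensionally incorrect.

LHS (ρ): [L^-3 M]
RHS (V/m): [L^3 M^-1] ✗

The dimensions do not match. The other three equations balance.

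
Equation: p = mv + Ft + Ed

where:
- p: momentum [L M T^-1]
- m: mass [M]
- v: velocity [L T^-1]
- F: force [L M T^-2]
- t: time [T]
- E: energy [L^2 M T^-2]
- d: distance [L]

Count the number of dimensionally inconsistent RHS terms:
1

LHS p: [L M T^-1]
- mv: [L M T^-1] ✓
- Ft: [L M T^-1] ✓
- Ed: [L^3 M T^-2] ✗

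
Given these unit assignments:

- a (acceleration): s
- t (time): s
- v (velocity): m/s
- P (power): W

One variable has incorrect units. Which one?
a

The variable a (acceleration) should have units m/s², not s.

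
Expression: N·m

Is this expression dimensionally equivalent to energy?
Yes

The expression N·m has dimensions [L^2 M T^-2], which is exactly energy [L^2 M T^-2].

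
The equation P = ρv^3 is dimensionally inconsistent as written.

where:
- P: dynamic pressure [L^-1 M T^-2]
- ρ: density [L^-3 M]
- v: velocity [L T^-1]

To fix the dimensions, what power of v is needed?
The exponent of v should be 2: P = ρv^2

The LHS P has dimensions [L^-1 M T^-2]; v has dimensions [L T^-1].
As written, the RHS ρv^3 (exponent 3 on v) has dimensions [M T^-3], which does not match.
With exponent 2, the RHS ρv^2 has dimensions [L^-1 M T^-2], matching the LHS.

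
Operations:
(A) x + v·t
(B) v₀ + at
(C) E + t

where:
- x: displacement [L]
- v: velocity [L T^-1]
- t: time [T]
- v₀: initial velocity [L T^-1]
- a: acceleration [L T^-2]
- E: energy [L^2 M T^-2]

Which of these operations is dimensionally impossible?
(C) E + t

(A) x + v·t: x [L] and v·t [L] — same dimensions ✓
(B) v₀ + at: v₀ [L T^-1] and at [L T^-1] — same dimensions ✓
(C) E + t: E [L^2 M T^-2] and t [T] — different dimensions cannot be added/subtracted ✗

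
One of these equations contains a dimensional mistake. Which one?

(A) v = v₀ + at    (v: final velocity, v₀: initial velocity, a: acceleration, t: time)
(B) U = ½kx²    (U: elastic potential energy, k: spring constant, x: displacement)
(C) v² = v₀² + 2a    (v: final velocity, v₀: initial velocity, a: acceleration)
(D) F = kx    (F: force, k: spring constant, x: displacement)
(C) v² = v₀² + 2a

The equation (C) v² = v₀² + 2a is dimensionally incorrect.

LHS (v²): [L^2 T^-2]
RHS terms:
  - v₀²: [L^2 T^-2] ✓
  - 2a: [L T^-2] ✗ (does not match LHS)

The dimensions do not match. The other three equations balance.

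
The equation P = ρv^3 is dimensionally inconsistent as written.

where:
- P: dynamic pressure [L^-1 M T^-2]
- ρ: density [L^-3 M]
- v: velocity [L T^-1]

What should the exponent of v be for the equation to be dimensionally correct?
The exponent of v should be 2: P = ρv^2

The LHS P has dimensions [L^-1 M T^-2]; v has dimensions [L T^-1].
As written, the RHS ρv^3 (exponent 3 on v) has dimensions [M T^-3], which does not match.
With exponent 2, the RHS ρv^2 has dimensions [L^-1 M T^-2], matching the LHS.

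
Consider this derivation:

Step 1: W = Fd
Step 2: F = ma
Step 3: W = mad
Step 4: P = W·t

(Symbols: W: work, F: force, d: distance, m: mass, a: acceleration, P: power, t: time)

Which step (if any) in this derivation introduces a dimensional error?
Step 4

Step 1: W = Fd → LHS [L^2 M T^-2], RHS [L^2 M T^-2] ✓
Step 2: F = ma → LHS [L M T^-2], RHS [L M T^-2] ✓
Step 3: W = mad → LHS [L^2 M T^-2], RHS [L^2 M T^-2] ✓
Step 4: P = W·t → LHS [L^2 M T^-3], RHS [L^2 M T^-1] ✗

The first dimensional inconsistency appears in step 4: P = W·t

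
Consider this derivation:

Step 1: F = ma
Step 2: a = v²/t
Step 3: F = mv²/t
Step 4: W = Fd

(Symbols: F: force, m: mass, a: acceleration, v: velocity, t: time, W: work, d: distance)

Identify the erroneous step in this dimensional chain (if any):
Step 2

Step 1: F = ma → LHS [L M T^-2], RHS [L M T^-2] ✓
Step 2: a = v²/t → LHS [L T^-2], RHS [L^2 T^-3] ✗

The first dimensional inconsistency appears in step 2: a = v²/t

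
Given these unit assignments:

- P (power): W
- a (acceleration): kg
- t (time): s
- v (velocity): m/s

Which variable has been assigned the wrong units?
a

The variable a (acceleration) should have units m/s², not kg.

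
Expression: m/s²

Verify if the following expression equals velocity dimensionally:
No

The expression m/s² has dimensions [L T^-2], but velocity has dimensions [L T^-1].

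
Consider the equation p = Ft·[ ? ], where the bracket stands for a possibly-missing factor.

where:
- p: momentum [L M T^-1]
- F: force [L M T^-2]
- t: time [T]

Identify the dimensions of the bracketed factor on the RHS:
Nothing is missing — the bracketed factor must be dimensionless.

p has dimensions [L M T^-1] and Ft already has dimensions [L M T^-1], so p = Ft is dimensionally complete.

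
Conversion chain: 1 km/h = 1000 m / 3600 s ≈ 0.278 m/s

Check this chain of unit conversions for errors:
The chain is correct (no errors).

Correct: 1 km = 1000 m, 1 h = 3600 s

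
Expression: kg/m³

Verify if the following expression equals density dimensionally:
Yes

The expression kg/m³ has dimensions [L^-3 M], which is exactly density [L^-3 M].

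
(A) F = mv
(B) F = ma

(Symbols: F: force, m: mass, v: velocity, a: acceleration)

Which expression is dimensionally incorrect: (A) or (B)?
(A)

(A) F = mv: LHS [L M T^-2], RHS [L M T^-1] ✗
(B) F = ma: LHS [L M T^-2], RHS [L M T^-2] ✓

Expression (A) F = mv is dimensionally incorrect.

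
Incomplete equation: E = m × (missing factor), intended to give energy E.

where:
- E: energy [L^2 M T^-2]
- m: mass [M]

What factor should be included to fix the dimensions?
v² (velocity squared), dimensions [L^2 T^-2]

E has dimensions [L^2 M T^-2] and m has dimensions [M].
The missing factor must have dimensions [L^2 M T^-2] / [M] = [L^2 T^-2], i.e. velocity squared (v²).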